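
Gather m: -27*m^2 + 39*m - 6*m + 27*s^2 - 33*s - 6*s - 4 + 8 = -27*m^2 + 33*m + 27*s^2 - 39*s + 4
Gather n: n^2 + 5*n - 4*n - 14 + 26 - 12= n^2 + n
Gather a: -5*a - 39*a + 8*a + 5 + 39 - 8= 36 - 36*a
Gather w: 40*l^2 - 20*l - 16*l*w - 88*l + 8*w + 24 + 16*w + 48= 40*l^2 - 108*l + w*(24 - 16*l) + 72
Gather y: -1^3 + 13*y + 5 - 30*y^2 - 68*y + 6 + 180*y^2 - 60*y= 150*y^2 - 115*y + 10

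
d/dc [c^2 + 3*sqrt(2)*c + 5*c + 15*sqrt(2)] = 2*c + 3*sqrt(2) + 5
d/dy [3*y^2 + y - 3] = 6*y + 1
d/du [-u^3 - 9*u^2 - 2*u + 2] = -3*u^2 - 18*u - 2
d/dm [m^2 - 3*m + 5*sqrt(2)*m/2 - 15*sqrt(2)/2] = 2*m - 3 + 5*sqrt(2)/2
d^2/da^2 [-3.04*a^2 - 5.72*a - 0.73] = -6.08000000000000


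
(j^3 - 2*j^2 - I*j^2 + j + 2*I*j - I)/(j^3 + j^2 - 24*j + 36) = (j^3 - j^2*(2 + I) + j*(1 + 2*I) - I)/(j^3 + j^2 - 24*j + 36)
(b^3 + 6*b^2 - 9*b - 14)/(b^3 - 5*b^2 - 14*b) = (-b^3 - 6*b^2 + 9*b + 14)/(b*(-b^2 + 5*b + 14))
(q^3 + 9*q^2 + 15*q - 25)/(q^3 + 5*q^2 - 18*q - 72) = (q^3 + 9*q^2 + 15*q - 25)/(q^3 + 5*q^2 - 18*q - 72)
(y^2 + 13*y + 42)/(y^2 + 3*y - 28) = (y + 6)/(y - 4)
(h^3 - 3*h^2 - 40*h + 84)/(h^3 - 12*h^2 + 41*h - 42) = (h + 6)/(h - 3)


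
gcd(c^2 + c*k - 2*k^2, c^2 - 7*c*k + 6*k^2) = c - k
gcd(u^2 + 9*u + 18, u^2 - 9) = u + 3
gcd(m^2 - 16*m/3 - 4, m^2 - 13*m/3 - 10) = m - 6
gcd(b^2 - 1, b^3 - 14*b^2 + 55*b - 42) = b - 1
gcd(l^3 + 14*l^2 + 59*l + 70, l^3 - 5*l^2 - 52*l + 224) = l + 7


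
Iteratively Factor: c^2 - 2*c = (c)*(c - 2)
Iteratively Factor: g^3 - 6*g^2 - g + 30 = (g - 3)*(g^2 - 3*g - 10) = (g - 3)*(g + 2)*(g - 5)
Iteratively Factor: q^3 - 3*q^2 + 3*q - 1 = (q - 1)*(q^2 - 2*q + 1) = (q - 1)^2*(q - 1)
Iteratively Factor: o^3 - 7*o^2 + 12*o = (o - 4)*(o^2 - 3*o) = (o - 4)*(o - 3)*(o)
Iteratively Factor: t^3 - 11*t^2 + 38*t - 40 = (t - 5)*(t^2 - 6*t + 8) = (t - 5)*(t - 4)*(t - 2)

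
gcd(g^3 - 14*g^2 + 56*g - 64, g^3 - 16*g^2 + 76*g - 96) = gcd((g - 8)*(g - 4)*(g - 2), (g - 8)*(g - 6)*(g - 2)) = g^2 - 10*g + 16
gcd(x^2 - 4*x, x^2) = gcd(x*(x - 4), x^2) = x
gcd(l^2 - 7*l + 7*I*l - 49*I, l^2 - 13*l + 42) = l - 7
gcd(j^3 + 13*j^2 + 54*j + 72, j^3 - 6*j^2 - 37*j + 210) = j + 6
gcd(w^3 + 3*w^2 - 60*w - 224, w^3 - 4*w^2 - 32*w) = w^2 - 4*w - 32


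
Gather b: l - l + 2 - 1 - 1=0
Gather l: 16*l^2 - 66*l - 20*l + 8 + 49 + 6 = 16*l^2 - 86*l + 63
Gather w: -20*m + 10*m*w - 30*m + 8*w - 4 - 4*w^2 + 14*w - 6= -50*m - 4*w^2 + w*(10*m + 22) - 10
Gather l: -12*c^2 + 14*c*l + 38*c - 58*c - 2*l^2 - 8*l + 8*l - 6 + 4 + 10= -12*c^2 + 14*c*l - 20*c - 2*l^2 + 8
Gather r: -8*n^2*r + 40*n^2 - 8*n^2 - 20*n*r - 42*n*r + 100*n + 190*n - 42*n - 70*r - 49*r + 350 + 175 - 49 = 32*n^2 + 248*n + r*(-8*n^2 - 62*n - 119) + 476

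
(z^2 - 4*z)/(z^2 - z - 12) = z/(z + 3)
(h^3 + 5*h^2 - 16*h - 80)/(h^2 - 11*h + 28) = (h^2 + 9*h + 20)/(h - 7)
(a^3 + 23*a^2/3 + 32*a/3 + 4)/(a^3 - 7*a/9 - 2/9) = 3*(a^2 + 7*a + 6)/(3*a^2 - 2*a - 1)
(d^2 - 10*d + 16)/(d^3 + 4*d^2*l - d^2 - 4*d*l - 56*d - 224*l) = (d - 2)/(d^2 + 4*d*l + 7*d + 28*l)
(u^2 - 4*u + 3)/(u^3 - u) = (u - 3)/(u*(u + 1))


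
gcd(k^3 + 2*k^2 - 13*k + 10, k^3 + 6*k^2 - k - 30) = k^2 + 3*k - 10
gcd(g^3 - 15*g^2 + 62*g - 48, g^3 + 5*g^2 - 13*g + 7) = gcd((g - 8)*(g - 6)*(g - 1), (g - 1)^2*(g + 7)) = g - 1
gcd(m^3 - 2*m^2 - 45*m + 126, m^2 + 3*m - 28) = m + 7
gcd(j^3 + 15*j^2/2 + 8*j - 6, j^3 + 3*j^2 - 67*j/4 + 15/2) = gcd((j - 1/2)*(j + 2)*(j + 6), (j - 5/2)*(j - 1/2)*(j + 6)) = j^2 + 11*j/2 - 3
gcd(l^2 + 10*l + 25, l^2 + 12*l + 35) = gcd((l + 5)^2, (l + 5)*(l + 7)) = l + 5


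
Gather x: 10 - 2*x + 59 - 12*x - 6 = 63 - 14*x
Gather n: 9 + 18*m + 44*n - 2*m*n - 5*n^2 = 18*m - 5*n^2 + n*(44 - 2*m) + 9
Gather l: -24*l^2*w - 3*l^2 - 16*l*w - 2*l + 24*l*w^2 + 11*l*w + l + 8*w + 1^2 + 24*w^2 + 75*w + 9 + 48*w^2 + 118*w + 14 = l^2*(-24*w - 3) + l*(24*w^2 - 5*w - 1) + 72*w^2 + 201*w + 24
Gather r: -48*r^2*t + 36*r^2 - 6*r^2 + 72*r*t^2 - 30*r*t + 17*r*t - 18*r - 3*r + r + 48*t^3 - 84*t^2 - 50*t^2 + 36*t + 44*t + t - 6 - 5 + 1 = r^2*(30 - 48*t) + r*(72*t^2 - 13*t - 20) + 48*t^3 - 134*t^2 + 81*t - 10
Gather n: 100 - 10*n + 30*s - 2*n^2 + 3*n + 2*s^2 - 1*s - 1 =-2*n^2 - 7*n + 2*s^2 + 29*s + 99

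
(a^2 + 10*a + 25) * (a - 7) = a^3 + 3*a^2 - 45*a - 175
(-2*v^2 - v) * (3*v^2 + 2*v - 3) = -6*v^4 - 7*v^3 + 4*v^2 + 3*v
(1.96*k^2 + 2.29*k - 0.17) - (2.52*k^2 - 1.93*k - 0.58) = -0.56*k^2 + 4.22*k + 0.41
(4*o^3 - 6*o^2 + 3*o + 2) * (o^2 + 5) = 4*o^5 - 6*o^4 + 23*o^3 - 28*o^2 + 15*o + 10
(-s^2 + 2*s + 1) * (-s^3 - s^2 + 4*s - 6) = s^5 - s^4 - 7*s^3 + 13*s^2 - 8*s - 6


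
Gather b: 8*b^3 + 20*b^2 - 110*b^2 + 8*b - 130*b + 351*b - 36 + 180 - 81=8*b^3 - 90*b^2 + 229*b + 63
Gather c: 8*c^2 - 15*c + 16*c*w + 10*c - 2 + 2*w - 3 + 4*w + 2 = 8*c^2 + c*(16*w - 5) + 6*w - 3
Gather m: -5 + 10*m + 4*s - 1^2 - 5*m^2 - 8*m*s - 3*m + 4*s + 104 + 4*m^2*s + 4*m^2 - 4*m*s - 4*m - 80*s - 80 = m^2*(4*s - 1) + m*(3 - 12*s) - 72*s + 18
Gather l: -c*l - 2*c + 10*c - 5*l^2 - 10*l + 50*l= 8*c - 5*l^2 + l*(40 - c)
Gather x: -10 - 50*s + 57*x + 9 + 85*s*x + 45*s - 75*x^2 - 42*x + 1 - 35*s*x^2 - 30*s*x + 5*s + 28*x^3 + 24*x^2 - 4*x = 28*x^3 + x^2*(-35*s - 51) + x*(55*s + 11)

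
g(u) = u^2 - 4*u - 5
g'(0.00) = -4.00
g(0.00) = -5.00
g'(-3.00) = -10.00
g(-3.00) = 16.00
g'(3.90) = 3.80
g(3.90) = -5.39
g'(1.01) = -1.98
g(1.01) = -8.02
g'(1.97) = -0.06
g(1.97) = -9.00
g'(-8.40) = -20.80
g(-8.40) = 99.16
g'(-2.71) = -9.42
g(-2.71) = 13.18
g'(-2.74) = -9.48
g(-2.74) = 13.47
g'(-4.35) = -12.70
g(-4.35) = 31.32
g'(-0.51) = -5.02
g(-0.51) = -2.70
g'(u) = 2*u - 4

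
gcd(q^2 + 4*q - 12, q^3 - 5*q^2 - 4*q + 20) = q - 2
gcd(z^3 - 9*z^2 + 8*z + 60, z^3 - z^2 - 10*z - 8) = z + 2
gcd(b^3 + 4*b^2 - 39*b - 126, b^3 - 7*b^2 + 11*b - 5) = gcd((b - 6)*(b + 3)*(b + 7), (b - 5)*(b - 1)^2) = 1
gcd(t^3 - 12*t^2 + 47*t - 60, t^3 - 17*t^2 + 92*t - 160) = t^2 - 9*t + 20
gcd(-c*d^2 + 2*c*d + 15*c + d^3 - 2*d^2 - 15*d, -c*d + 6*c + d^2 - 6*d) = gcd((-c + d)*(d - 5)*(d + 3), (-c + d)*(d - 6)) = c - d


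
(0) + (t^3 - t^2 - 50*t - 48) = t^3 - t^2 - 50*t - 48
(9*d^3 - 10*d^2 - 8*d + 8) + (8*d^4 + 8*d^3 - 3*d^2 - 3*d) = 8*d^4 + 17*d^3 - 13*d^2 - 11*d + 8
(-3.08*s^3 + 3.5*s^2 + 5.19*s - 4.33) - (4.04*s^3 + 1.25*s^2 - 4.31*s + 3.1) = -7.12*s^3 + 2.25*s^2 + 9.5*s - 7.43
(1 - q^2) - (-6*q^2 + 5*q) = 5*q^2 - 5*q + 1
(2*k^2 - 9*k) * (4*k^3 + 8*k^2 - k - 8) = 8*k^5 - 20*k^4 - 74*k^3 - 7*k^2 + 72*k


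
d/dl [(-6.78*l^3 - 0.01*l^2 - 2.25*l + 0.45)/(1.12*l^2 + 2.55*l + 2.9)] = (-7.5936*l^4 - 34.578*l^3 - 56.4915*l^2 - 1.066*l - 7.6725)/(1.2544*l^4 + 5.712*l^3 + 12.9985*l^2 + 14.79*l + 8.41)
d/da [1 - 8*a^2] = -16*a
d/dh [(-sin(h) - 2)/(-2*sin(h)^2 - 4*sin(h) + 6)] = (-4*sin(h) + cos(h)^2 - 8)*cos(h)/(2*(sin(h)^2 + 2*sin(h) - 3)^2)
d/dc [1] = 0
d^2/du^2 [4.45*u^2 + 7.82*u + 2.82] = 8.90000000000000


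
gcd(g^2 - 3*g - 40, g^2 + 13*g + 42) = 1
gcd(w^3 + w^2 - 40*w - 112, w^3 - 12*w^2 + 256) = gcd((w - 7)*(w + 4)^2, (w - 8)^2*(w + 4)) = w + 4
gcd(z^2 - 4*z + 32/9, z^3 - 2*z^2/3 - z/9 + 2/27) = 1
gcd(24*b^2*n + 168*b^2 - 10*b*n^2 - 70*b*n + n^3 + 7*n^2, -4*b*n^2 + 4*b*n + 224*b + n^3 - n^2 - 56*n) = 4*b*n + 28*b - n^2 - 7*n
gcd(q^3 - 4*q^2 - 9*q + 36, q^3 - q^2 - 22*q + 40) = q - 4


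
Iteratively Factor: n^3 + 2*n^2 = (n)*(n^2 + 2*n) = n*(n + 2)*(n)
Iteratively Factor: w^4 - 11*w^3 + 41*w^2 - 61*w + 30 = (w - 2)*(w^3 - 9*w^2 + 23*w - 15) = (w - 2)*(w - 1)*(w^2 - 8*w + 15) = (w - 3)*(w - 2)*(w - 1)*(w - 5)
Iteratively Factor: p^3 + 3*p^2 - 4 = (p - 1)*(p^2 + 4*p + 4) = (p - 1)*(p + 2)*(p + 2)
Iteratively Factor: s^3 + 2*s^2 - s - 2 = (s + 1)*(s^2 + s - 2) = (s + 1)*(s + 2)*(s - 1)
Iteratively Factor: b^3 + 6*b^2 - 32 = (b + 4)*(b^2 + 2*b - 8) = (b - 2)*(b + 4)*(b + 4)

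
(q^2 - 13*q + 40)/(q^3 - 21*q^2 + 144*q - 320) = 1/(q - 8)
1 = 1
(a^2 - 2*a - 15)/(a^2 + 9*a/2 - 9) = 2*(a^2 - 2*a - 15)/(2*a^2 + 9*a - 18)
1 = 1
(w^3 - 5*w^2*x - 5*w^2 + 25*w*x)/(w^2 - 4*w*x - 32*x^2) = w*(-w^2 + 5*w*x + 5*w - 25*x)/(-w^2 + 4*w*x + 32*x^2)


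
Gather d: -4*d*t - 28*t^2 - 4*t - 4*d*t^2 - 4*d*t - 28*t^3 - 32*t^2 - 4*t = d*(-4*t^2 - 8*t) - 28*t^3 - 60*t^2 - 8*t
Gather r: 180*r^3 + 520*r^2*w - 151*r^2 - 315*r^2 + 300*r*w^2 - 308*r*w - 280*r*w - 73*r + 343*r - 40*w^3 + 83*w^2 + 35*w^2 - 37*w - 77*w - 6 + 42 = 180*r^3 + r^2*(520*w - 466) + r*(300*w^2 - 588*w + 270) - 40*w^3 + 118*w^2 - 114*w + 36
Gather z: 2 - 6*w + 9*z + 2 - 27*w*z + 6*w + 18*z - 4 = z*(27 - 27*w)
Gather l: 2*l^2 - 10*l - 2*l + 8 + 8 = 2*l^2 - 12*l + 16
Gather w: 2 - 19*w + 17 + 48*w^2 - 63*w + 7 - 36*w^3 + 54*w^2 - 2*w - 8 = -36*w^3 + 102*w^2 - 84*w + 18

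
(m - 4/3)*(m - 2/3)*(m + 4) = m^3 + 2*m^2 - 64*m/9 + 32/9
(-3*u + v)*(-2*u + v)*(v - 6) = 6*u^2*v - 36*u^2 - 5*u*v^2 + 30*u*v + v^3 - 6*v^2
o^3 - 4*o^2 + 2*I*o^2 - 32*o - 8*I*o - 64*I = (o - 8)*(o + 4)*(o + 2*I)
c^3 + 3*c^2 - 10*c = c*(c - 2)*(c + 5)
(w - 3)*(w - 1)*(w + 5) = w^3 + w^2 - 17*w + 15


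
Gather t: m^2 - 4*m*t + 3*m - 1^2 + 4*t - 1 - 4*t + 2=m^2 - 4*m*t + 3*m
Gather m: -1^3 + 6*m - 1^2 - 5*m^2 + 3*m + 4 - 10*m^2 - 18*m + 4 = -15*m^2 - 9*m + 6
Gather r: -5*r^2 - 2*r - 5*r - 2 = -5*r^2 - 7*r - 2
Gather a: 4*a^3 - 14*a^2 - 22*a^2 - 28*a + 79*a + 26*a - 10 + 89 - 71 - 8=4*a^3 - 36*a^2 + 77*a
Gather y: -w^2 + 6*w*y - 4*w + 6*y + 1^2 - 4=-w^2 - 4*w + y*(6*w + 6) - 3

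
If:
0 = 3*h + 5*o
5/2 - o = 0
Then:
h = -25/6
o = 5/2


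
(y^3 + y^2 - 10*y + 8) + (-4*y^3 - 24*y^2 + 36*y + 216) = -3*y^3 - 23*y^2 + 26*y + 224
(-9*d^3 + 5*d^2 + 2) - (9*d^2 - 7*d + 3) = -9*d^3 - 4*d^2 + 7*d - 1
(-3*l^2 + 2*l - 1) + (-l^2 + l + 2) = -4*l^2 + 3*l + 1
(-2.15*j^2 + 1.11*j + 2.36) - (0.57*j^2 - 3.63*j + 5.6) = -2.72*j^2 + 4.74*j - 3.24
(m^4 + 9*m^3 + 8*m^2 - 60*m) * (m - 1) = m^5 + 8*m^4 - m^3 - 68*m^2 + 60*m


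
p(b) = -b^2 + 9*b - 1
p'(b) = 9 - 2*b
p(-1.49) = -16.63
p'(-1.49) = 11.98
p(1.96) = 12.80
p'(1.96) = 5.08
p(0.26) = 1.27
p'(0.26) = 8.48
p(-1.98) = -22.74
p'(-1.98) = 12.96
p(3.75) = 18.69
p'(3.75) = 1.50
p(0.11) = -0.02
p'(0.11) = 8.78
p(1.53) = 10.43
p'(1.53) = 5.94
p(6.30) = 16.01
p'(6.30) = -3.60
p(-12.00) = -253.00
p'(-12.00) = 33.00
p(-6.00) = -91.00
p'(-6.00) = 21.00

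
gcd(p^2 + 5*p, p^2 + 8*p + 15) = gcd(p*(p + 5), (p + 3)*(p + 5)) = p + 5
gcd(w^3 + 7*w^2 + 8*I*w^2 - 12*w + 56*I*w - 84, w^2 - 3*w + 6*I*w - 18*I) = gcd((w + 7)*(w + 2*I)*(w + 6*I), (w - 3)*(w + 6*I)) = w + 6*I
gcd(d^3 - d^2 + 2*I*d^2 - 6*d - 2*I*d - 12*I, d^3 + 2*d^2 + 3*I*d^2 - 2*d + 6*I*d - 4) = d^2 + d*(2 + 2*I) + 4*I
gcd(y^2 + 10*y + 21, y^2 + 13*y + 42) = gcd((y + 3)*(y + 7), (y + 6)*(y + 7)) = y + 7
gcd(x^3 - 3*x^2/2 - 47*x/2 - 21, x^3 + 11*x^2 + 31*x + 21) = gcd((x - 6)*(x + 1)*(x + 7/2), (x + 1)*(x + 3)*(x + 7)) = x + 1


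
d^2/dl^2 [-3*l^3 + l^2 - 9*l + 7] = 2 - 18*l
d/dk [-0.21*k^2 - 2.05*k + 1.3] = -0.42*k - 2.05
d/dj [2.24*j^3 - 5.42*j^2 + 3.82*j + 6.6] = 6.72*j^2 - 10.84*j + 3.82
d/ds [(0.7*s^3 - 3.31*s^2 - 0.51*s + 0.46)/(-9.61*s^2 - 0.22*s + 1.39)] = (-6.72699999999999*s^4 - 0.308*s^3 - 1.2539*s^2 - 0.360599999999998*s - 0.6077)/(92.3521*s^4 + 4.2284*s^3 - 26.6674*s^2 - 0.6116*s + 1.9321)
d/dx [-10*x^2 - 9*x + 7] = -20*x - 9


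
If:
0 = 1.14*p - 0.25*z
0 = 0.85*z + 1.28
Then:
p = -0.33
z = -1.51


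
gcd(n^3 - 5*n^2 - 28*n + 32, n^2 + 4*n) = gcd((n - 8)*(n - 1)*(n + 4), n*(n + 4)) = n + 4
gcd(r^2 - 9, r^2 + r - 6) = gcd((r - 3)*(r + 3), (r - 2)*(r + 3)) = r + 3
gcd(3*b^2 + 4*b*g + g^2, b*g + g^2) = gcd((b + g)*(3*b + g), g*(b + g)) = b + g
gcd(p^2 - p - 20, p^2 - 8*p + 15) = p - 5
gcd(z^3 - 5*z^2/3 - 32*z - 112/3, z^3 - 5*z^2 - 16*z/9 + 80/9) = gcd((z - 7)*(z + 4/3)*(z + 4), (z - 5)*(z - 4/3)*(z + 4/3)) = z + 4/3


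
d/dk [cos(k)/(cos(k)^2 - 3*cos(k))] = sin(k)/(cos(k) - 3)^2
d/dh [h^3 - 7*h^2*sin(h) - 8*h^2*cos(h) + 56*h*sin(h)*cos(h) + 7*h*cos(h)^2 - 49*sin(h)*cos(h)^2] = 8*h^2*sin(h) - 7*h^2*cos(h) + 3*h^2 - 14*h*sin(h) - 7*h*sin(2*h) - 16*h*cos(h) + 56*h*cos(2*h) + 28*sin(2*h) - 49*cos(h)/4 + 7*cos(2*h)/2 - 147*cos(3*h)/4 + 7/2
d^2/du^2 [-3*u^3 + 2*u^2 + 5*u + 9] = 4 - 18*u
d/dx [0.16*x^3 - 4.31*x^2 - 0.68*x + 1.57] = 0.48*x^2 - 8.62*x - 0.68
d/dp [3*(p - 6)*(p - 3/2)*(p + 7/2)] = 9*p^2 - 24*p - 207/4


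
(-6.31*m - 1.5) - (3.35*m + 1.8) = -9.66*m - 3.3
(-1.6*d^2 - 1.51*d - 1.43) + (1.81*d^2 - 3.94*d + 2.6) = 0.21*d^2 - 5.45*d + 1.17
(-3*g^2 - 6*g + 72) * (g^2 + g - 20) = -3*g^4 - 9*g^3 + 126*g^2 + 192*g - 1440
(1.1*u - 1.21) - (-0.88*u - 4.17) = 1.98*u + 2.96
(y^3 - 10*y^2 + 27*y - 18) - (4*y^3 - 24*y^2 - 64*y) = -3*y^3 + 14*y^2 + 91*y - 18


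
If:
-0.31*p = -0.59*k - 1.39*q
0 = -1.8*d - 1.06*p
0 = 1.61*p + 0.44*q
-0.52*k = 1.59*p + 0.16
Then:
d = 0.01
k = -0.23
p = -0.03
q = 0.09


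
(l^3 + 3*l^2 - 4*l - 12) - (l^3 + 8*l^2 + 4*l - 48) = -5*l^2 - 8*l + 36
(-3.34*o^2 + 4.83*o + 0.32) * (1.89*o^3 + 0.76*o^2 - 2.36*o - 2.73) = -6.3126*o^5 + 6.5903*o^4 + 12.158*o^3 - 2.0374*o^2 - 13.9411*o - 0.8736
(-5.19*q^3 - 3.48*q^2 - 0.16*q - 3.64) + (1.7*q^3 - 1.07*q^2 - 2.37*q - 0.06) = -3.49*q^3 - 4.55*q^2 - 2.53*q - 3.7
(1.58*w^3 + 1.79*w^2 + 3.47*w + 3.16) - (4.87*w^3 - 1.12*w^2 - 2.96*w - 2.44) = -3.29*w^3 + 2.91*w^2 + 6.43*w + 5.6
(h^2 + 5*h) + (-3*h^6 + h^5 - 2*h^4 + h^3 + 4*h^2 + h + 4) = -3*h^6 + h^5 - 2*h^4 + h^3 + 5*h^2 + 6*h + 4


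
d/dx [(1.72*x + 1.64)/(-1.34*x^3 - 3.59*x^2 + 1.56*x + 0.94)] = (4.6096*x^3 + 12.7676*x^2 + 11.7752*x - 0.9416)/(1.7956*x^6 + 9.6212*x^5 + 8.7073*x^4 - 13.72*x^3 - 4.3156*x^2 + 2.9328*x + 0.8836)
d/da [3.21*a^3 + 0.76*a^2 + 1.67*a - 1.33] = 9.63*a^2 + 1.52*a + 1.67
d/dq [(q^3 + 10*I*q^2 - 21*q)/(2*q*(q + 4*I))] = (q^2 + 8*I*q - 19)/(2*(q^2 + 8*I*q - 16))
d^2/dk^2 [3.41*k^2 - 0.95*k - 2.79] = 6.82000000000000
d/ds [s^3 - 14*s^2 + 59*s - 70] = 3*s^2 - 28*s + 59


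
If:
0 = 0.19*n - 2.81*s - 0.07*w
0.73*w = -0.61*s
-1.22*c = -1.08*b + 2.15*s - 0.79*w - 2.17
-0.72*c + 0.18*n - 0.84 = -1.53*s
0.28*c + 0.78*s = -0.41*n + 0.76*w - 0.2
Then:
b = -3.20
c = -1.09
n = 0.20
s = 0.01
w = -0.01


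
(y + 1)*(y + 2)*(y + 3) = y^3 + 6*y^2 + 11*y + 6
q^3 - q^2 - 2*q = q*(q - 2)*(q + 1)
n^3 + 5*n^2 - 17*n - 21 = (n - 3)*(n + 1)*(n + 7)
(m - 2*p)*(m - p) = m^2 - 3*m*p + 2*p^2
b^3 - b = b*(b - 1)*(b + 1)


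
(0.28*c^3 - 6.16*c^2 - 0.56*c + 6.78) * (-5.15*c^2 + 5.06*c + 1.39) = -1.442*c^5 + 33.1408*c^4 - 27.8964*c^3 - 46.313*c^2 + 33.5284*c + 9.4242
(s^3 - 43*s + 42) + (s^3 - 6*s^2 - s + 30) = 2*s^3 - 6*s^2 - 44*s + 72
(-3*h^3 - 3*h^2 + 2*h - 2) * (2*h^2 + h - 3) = -6*h^5 - 9*h^4 + 10*h^3 + 7*h^2 - 8*h + 6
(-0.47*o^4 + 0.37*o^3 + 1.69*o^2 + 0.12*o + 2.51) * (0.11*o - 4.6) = -0.0517*o^5 + 2.2027*o^4 - 1.5161*o^3 - 7.7608*o^2 - 0.2759*o - 11.546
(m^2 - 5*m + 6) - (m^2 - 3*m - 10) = 16 - 2*m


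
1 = 1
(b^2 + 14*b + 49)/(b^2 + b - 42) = (b + 7)/(b - 6)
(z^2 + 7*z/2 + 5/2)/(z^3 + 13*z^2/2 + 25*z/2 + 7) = (2*z + 5)/(2*z^2 + 11*z + 14)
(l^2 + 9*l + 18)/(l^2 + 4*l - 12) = (l + 3)/(l - 2)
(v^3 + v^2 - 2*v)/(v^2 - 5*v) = (v^2 + v - 2)/(v - 5)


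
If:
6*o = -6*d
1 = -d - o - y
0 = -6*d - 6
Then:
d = -1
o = 1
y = -1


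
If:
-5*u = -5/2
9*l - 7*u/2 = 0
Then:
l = 7/36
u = 1/2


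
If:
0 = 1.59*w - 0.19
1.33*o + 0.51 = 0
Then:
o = -0.38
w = 0.12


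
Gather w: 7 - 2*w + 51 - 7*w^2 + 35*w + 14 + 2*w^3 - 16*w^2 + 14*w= 2*w^3 - 23*w^2 + 47*w + 72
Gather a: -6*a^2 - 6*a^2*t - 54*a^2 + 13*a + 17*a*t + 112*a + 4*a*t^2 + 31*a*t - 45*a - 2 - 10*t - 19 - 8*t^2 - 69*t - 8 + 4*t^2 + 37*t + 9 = a^2*(-6*t - 60) + a*(4*t^2 + 48*t + 80) - 4*t^2 - 42*t - 20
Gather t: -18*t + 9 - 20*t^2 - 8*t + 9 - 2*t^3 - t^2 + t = -2*t^3 - 21*t^2 - 25*t + 18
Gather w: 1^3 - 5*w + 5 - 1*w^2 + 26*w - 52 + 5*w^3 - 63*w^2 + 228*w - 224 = 5*w^3 - 64*w^2 + 249*w - 270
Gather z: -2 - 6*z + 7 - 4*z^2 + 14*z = -4*z^2 + 8*z + 5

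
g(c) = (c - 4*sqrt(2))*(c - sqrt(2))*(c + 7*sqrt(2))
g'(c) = (c - 4*sqrt(2))*(c - sqrt(2)) + (c - 4*sqrt(2))*(c + 7*sqrt(2)) + (c - sqrt(2))*(c + 7*sqrt(2)) = 3*c^2 + 4*sqrt(2)*c - 62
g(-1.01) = 143.67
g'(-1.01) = -64.65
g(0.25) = 63.89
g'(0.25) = -60.40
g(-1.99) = 205.90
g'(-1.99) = -61.38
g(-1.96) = 204.05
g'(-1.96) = -61.56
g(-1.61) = 182.17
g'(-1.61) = -63.33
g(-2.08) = 211.39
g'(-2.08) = -60.79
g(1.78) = -16.56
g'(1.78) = -42.43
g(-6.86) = 314.79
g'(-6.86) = 40.37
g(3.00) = -54.35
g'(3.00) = -18.03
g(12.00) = 1470.49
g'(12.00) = 437.88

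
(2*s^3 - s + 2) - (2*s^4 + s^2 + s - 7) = -2*s^4 + 2*s^3 - s^2 - 2*s + 9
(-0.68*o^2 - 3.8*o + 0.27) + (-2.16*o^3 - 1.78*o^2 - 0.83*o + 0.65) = -2.16*o^3 - 2.46*o^2 - 4.63*o + 0.92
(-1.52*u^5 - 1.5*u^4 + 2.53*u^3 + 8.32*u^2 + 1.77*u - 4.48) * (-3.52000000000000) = 5.3504*u^5 + 5.28*u^4 - 8.9056*u^3 - 29.2864*u^2 - 6.2304*u + 15.7696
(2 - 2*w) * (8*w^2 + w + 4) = -16*w^3 + 14*w^2 - 6*w + 8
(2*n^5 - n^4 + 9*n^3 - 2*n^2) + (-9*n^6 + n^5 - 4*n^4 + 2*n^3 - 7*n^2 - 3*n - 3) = -9*n^6 + 3*n^5 - 5*n^4 + 11*n^3 - 9*n^2 - 3*n - 3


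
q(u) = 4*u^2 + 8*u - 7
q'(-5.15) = -33.20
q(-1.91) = -7.69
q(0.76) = 1.39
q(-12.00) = 473.00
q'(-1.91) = -7.28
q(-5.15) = 57.89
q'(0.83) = 14.64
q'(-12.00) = -88.00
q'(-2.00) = -8.00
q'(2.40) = 27.20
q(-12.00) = 473.00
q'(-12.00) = -88.00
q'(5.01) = 48.08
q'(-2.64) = -13.12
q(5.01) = 133.48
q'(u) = 8*u + 8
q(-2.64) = -0.24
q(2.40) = 35.24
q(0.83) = 2.40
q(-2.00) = -7.00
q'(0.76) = 14.08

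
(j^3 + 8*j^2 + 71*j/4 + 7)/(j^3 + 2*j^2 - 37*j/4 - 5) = (2*j + 7)/(2*j - 5)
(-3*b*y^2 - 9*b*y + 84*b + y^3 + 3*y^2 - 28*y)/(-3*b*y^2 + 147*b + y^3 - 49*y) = (y - 4)/(y - 7)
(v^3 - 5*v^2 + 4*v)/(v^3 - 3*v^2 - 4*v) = (v - 1)/(v + 1)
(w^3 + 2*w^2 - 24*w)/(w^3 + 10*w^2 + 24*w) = (w - 4)/(w + 4)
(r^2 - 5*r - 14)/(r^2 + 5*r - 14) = (r^2 - 5*r - 14)/(r^2 + 5*r - 14)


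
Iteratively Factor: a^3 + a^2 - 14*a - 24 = (a + 2)*(a^2 - a - 12) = (a - 4)*(a + 2)*(a + 3)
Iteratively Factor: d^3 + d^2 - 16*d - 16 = (d - 4)*(d^2 + 5*d + 4) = (d - 4)*(d + 4)*(d + 1)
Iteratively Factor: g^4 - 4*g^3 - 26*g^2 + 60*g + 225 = (g - 5)*(g^3 + g^2 - 21*g - 45) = (g - 5)*(g + 3)*(g^2 - 2*g - 15) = (g - 5)^2*(g + 3)*(g + 3)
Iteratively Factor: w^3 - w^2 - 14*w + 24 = (w - 3)*(w^2 + 2*w - 8) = (w - 3)*(w - 2)*(w + 4)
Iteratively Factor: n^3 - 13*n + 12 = (n - 1)*(n^2 + n - 12) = (n - 1)*(n + 4)*(n - 3)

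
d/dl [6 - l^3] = -3*l^2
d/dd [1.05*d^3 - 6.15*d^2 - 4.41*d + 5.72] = 3.15*d^2 - 12.3*d - 4.41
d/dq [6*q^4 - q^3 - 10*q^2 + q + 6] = 24*q^3 - 3*q^2 - 20*q + 1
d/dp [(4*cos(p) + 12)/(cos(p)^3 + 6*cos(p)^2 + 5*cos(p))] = 2*(75*cos(p) + 15*cos(2*p) + cos(3*p) + 45)*sin(p)/((cos(p) + 1)^2*(cos(p) + 5)^2*cos(p)^2)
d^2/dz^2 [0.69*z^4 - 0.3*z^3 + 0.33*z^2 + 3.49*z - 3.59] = 8.28*z^2 - 1.8*z + 0.66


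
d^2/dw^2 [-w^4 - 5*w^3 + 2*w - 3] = 6*w*(-2*w - 5)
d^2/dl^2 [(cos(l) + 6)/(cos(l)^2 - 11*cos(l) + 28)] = (-9*(1 - cos(2*l))^2*cos(l)/4 - 35*(1 - cos(2*l))^2/4 - 5839*cos(l)/2 - 198*cos(2*l) + 90*cos(3*l) + cos(5*l)/2 + 1569)/((cos(l) - 7)^3*(cos(l) - 4)^3)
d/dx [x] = 1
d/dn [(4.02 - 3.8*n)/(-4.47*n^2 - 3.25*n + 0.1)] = (-16.986*n^2 + 35.9388*n + 12.685)/(19.9809*n^4 + 29.055*n^3 + 9.6685*n^2 - 0.65*n + 0.01)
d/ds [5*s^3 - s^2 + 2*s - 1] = 15*s^2 - 2*s + 2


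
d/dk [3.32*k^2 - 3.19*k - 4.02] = 6.64*k - 3.19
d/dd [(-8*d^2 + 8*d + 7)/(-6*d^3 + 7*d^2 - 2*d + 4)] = 2*(-24*d^4 + 48*d^3 + 43*d^2 - 81*d + 23)/(36*d^6 - 84*d^5 + 73*d^4 - 76*d^3 + 60*d^2 - 16*d + 16)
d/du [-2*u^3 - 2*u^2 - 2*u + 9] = -6*u^2 - 4*u - 2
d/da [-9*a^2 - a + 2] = -18*a - 1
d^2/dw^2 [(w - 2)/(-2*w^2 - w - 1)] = 2*(-(w - 2)*(4*w + 1)^2 + 3*(2*w - 1)*(2*w^2 + w + 1))/(2*w^2 + w + 1)^3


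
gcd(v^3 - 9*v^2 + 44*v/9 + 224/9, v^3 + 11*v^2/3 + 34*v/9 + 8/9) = v + 4/3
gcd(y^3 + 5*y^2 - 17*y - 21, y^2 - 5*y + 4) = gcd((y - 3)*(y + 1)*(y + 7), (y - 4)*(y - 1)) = 1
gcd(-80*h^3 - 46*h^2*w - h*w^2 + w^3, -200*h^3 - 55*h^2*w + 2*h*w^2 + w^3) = -40*h^2 - 3*h*w + w^2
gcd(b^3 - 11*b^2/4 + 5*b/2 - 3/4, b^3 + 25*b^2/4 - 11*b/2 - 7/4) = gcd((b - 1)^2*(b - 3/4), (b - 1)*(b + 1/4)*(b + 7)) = b - 1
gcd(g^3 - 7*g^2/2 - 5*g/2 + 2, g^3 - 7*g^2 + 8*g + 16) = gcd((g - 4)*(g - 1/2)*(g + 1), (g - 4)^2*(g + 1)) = g^2 - 3*g - 4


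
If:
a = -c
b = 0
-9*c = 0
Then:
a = 0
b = 0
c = 0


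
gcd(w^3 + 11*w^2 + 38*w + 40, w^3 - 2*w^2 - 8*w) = w + 2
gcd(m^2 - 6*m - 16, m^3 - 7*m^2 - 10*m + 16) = m^2 - 6*m - 16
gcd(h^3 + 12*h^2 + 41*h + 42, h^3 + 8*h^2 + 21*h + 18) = h^2 + 5*h + 6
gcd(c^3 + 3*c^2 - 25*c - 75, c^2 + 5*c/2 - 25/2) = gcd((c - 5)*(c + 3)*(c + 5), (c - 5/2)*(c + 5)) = c + 5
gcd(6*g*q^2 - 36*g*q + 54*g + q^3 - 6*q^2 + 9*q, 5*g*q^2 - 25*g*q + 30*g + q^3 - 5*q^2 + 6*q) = q - 3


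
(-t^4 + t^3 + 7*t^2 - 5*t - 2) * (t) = -t^5 + t^4 + 7*t^3 - 5*t^2 - 2*t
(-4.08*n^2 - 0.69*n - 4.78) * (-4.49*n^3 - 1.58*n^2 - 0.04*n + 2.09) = 18.3192*n^5 + 9.5445*n^4 + 22.7156*n^3 - 0.947199999999999*n^2 - 1.2509*n - 9.9902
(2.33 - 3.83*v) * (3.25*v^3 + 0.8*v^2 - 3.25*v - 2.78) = -12.4475*v^4 + 4.5085*v^3 + 14.3115*v^2 + 3.0749*v - 6.4774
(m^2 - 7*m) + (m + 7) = m^2 - 6*m + 7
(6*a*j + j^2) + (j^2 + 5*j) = 6*a*j + 2*j^2 + 5*j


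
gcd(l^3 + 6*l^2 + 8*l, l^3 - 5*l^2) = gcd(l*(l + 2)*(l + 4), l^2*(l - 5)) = l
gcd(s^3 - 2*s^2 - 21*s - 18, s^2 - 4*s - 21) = s + 3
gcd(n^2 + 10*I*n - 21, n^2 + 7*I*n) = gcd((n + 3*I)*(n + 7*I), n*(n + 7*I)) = n + 7*I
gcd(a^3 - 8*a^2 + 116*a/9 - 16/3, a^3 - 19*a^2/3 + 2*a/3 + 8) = a^2 - 22*a/3 + 8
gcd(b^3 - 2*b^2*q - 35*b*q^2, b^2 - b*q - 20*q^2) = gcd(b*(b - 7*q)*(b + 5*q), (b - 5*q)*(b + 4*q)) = 1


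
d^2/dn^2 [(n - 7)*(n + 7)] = 2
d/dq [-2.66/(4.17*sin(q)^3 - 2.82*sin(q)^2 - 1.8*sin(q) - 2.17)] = (33.2766*sin(q)^2 - 15.0024*sin(q) - 4.788)*cos(q)/(-4.17*sin(q)^3 + 2.82*sin(q)^2 + 1.8*sin(q) + 2.17)^2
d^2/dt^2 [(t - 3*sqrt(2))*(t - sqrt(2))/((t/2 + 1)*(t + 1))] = 4*(-4*sqrt(2)*t^3 - 3*t^3 + 12*t^2 + 24*sqrt(2)*t + 54*t + 24*sqrt(2) + 46)/(t^6 + 9*t^5 + 33*t^4 + 63*t^3 + 66*t^2 + 36*t + 8)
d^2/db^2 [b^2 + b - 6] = 2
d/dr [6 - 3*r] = -3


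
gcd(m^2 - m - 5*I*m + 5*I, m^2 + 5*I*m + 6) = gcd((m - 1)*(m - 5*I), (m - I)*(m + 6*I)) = 1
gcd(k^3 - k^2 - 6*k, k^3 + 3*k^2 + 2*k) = k^2 + 2*k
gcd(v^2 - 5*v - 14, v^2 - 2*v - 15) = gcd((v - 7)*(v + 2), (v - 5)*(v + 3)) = 1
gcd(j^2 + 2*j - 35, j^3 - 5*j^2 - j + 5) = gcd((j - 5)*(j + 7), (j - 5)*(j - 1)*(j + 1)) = j - 5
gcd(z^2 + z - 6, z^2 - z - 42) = 1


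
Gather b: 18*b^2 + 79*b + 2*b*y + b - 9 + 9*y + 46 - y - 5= 18*b^2 + b*(2*y + 80) + 8*y + 32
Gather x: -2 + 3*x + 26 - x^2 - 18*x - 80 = -x^2 - 15*x - 56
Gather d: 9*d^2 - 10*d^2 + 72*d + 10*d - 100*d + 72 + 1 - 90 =-d^2 - 18*d - 17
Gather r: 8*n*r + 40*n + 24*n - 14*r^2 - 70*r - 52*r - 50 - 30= 64*n - 14*r^2 + r*(8*n - 122) - 80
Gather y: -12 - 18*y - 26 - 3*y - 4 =-21*y - 42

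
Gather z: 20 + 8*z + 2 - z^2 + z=-z^2 + 9*z + 22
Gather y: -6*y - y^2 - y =-y^2 - 7*y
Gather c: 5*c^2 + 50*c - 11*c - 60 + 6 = 5*c^2 + 39*c - 54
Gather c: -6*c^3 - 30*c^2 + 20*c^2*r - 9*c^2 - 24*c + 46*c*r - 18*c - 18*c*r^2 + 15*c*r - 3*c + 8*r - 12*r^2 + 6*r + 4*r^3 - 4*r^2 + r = -6*c^3 + c^2*(20*r - 39) + c*(-18*r^2 + 61*r - 45) + 4*r^3 - 16*r^2 + 15*r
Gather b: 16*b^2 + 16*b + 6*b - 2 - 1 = 16*b^2 + 22*b - 3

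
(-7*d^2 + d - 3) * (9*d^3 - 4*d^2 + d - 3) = -63*d^5 + 37*d^4 - 38*d^3 + 34*d^2 - 6*d + 9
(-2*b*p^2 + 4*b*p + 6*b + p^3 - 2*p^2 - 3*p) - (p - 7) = -2*b*p^2 + 4*b*p + 6*b + p^3 - 2*p^2 - 4*p + 7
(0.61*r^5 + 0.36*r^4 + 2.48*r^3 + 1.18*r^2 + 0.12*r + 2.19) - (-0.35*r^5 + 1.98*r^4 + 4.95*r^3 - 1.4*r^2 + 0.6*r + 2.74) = 0.96*r^5 - 1.62*r^4 - 2.47*r^3 + 2.58*r^2 - 0.48*r - 0.55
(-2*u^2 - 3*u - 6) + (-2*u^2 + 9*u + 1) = -4*u^2 + 6*u - 5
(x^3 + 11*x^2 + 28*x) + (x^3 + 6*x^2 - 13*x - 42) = 2*x^3 + 17*x^2 + 15*x - 42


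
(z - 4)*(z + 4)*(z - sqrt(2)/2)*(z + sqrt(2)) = z^4 + sqrt(2)*z^3/2 - 17*z^2 - 8*sqrt(2)*z + 16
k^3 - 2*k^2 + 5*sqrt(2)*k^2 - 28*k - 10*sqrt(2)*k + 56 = (k - 2)*(k - 2*sqrt(2))*(k + 7*sqrt(2))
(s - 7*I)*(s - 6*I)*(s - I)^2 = s^4 - 15*I*s^3 - 69*s^2 + 97*I*s + 42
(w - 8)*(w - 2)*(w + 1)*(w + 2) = w^4 - 7*w^3 - 12*w^2 + 28*w + 32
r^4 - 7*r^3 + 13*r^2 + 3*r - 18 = (r - 3)^2*(r - 2)*(r + 1)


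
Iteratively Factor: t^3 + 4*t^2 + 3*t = (t)*(t^2 + 4*t + 3) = t*(t + 3)*(t + 1)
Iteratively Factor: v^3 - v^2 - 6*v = (v - 3)*(v^2 + 2*v) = (v - 3)*(v + 2)*(v)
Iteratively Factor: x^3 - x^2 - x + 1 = (x - 1)*(x^2 - 1) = (x - 1)*(x + 1)*(x - 1)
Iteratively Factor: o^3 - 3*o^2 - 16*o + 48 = (o + 4)*(o^2 - 7*o + 12) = (o - 4)*(o + 4)*(o - 3)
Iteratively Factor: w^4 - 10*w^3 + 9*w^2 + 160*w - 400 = (w - 5)*(w^3 - 5*w^2 - 16*w + 80) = (w - 5)*(w - 4)*(w^2 - w - 20) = (w - 5)^2*(w - 4)*(w + 4)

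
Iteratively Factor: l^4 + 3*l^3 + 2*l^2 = (l + 2)*(l^3 + l^2) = l*(l + 2)*(l^2 + l) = l*(l + 1)*(l + 2)*(l)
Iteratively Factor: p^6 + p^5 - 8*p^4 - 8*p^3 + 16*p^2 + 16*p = (p + 2)*(p^5 - p^4 - 6*p^3 + 4*p^2 + 8*p) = (p - 2)*(p + 2)*(p^4 + p^3 - 4*p^2 - 4*p) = (p - 2)^2*(p + 2)*(p^3 + 3*p^2 + 2*p) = (p - 2)^2*(p + 1)*(p + 2)*(p^2 + 2*p) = (p - 2)^2*(p + 1)*(p + 2)^2*(p)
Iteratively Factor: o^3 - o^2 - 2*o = (o + 1)*(o^2 - 2*o) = o*(o + 1)*(o - 2)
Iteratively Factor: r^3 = (r)*(r^2) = r^2*(r)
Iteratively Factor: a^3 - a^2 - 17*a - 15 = (a - 5)*(a^2 + 4*a + 3) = (a - 5)*(a + 3)*(a + 1)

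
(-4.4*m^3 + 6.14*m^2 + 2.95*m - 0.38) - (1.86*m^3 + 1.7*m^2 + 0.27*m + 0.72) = -6.26*m^3 + 4.44*m^2 + 2.68*m - 1.1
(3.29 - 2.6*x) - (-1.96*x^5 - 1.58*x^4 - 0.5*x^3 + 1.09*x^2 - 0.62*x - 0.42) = 1.96*x^5 + 1.58*x^4 + 0.5*x^3 - 1.09*x^2 - 1.98*x + 3.71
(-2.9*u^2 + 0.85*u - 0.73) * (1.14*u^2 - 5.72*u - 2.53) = -3.306*u^4 + 17.557*u^3 + 1.6428*u^2 + 2.0251*u + 1.8469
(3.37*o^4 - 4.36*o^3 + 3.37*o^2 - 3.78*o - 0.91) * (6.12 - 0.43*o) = -1.4491*o^5 + 22.4992*o^4 - 28.1323*o^3 + 22.2498*o^2 - 22.7423*o - 5.5692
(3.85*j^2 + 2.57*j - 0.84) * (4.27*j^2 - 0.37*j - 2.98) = 16.4395*j^4 + 9.5494*j^3 - 16.0107*j^2 - 7.3478*j + 2.5032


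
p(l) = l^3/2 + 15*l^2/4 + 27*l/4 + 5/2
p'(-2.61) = -2.61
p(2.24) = 42.06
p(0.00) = 2.50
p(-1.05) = -1.03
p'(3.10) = 44.42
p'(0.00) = 6.75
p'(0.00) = 6.75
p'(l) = 3*l^2/2 + 15*l/2 + 27/4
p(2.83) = 62.97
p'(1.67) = 23.46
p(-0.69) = -0.54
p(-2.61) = 1.54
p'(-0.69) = 2.29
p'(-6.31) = 19.15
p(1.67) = 26.56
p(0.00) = 2.50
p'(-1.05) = 0.53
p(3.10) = 74.36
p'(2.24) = 31.08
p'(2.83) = 39.99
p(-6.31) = -16.40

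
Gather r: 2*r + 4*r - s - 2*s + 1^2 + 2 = 6*r - 3*s + 3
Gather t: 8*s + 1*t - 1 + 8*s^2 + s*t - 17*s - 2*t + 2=8*s^2 - 9*s + t*(s - 1) + 1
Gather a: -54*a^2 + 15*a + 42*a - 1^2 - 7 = -54*a^2 + 57*a - 8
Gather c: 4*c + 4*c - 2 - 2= 8*c - 4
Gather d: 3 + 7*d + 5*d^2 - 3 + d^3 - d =d^3 + 5*d^2 + 6*d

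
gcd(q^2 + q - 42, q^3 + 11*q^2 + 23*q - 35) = q + 7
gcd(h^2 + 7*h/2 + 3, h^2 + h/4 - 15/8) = h + 3/2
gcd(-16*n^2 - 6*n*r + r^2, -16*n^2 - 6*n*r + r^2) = -16*n^2 - 6*n*r + r^2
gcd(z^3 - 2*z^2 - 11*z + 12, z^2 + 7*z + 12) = z + 3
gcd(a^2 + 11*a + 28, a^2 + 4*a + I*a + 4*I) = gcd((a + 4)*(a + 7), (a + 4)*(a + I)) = a + 4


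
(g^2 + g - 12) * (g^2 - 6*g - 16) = g^4 - 5*g^3 - 34*g^2 + 56*g + 192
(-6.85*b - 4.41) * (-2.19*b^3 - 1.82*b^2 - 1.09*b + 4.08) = 15.0015*b^4 + 22.1249*b^3 + 15.4927*b^2 - 23.1411*b - 17.9928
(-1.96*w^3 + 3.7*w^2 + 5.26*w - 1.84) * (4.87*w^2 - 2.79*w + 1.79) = -9.5452*w^5 + 23.4874*w^4 + 11.7848*w^3 - 17.0132*w^2 + 14.549*w - 3.2936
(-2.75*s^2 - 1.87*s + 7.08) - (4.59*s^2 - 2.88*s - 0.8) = -7.34*s^2 + 1.01*s + 7.88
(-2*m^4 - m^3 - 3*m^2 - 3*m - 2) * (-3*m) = 6*m^5 + 3*m^4 + 9*m^3 + 9*m^2 + 6*m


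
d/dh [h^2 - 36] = 2*h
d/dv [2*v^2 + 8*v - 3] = 4*v + 8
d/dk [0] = 0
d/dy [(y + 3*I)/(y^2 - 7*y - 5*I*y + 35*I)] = (-y^2 - 6*I*y - 15 + 56*I)/(y^4 + y^3*(-14 - 10*I) + y^2*(24 + 140*I) + y*(350 - 490*I) - 1225)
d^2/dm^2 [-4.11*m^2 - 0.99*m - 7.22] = -8.22000000000000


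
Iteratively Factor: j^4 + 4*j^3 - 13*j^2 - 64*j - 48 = (j - 4)*(j^3 + 8*j^2 + 19*j + 12) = (j - 4)*(j + 4)*(j^2 + 4*j + 3) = (j - 4)*(j + 3)*(j + 4)*(j + 1)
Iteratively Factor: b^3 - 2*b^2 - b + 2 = (b - 1)*(b^2 - b - 2) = (b - 1)*(b + 1)*(b - 2)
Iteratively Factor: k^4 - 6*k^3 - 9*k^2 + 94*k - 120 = (k - 3)*(k^3 - 3*k^2 - 18*k + 40) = (k - 3)*(k + 4)*(k^2 - 7*k + 10) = (k - 5)*(k - 3)*(k + 4)*(k - 2)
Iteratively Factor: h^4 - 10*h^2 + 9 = (h + 1)*(h^3 - h^2 - 9*h + 9) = (h - 3)*(h + 1)*(h^2 + 2*h - 3) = (h - 3)*(h + 1)*(h + 3)*(h - 1)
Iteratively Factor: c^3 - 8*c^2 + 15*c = (c)*(c^2 - 8*c + 15) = c*(c - 5)*(c - 3)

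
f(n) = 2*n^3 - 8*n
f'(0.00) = -8.00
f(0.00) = 0.00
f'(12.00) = 856.00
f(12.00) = 3360.00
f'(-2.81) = 39.38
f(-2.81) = -21.90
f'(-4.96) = 139.61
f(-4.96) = -204.37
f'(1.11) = -0.61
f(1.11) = -6.14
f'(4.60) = 118.96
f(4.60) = 157.87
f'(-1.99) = 15.76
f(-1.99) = 0.16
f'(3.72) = 75.03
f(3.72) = 73.20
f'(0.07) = -7.97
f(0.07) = -0.56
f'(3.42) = 62.18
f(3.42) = 52.64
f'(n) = 6*n^2 - 8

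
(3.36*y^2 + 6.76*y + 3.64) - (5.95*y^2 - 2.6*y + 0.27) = -2.59*y^2 + 9.36*y + 3.37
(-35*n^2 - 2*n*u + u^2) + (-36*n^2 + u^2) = -71*n^2 - 2*n*u + 2*u^2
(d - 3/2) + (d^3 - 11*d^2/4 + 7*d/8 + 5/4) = d^3 - 11*d^2/4 + 15*d/8 - 1/4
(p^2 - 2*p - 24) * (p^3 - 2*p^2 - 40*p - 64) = p^5 - 4*p^4 - 60*p^3 + 64*p^2 + 1088*p + 1536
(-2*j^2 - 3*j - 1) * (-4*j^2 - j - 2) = 8*j^4 + 14*j^3 + 11*j^2 + 7*j + 2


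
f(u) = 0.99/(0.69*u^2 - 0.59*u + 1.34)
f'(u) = 0.99*(0.59 - 1.38*u)/(0.69*u^2 - 0.59*u + 1.34)^2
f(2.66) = 0.21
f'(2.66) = -0.14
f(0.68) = 0.79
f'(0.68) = -0.22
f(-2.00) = 0.19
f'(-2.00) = 0.12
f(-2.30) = 0.16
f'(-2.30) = 0.09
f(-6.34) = 0.03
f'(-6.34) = 0.01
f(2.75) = 0.20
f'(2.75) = -0.13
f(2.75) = 0.20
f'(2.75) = -0.13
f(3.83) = 0.11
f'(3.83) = -0.05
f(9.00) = 0.02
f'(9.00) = -0.00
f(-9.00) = 0.02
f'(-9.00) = 0.00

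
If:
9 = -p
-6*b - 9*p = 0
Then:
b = 27/2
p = -9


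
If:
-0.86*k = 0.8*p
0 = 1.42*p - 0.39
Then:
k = -0.26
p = 0.27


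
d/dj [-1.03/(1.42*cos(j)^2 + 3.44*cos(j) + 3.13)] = -(2.9252*cos(j) + 3.5432)*sin(j)/(1.42*cos(j)^2 + 3.44*cos(j) + 3.13)^2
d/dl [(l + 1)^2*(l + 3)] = (l + 1)*(3*l + 7)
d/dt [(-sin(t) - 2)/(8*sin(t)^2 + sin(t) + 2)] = 8*(sin(t) + 4)*sin(t)*cos(t)/(8*sin(t)^2 + sin(t) + 2)^2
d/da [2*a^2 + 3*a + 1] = 4*a + 3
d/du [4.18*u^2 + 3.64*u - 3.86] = 8.36*u + 3.64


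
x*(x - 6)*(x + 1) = x^3 - 5*x^2 - 6*x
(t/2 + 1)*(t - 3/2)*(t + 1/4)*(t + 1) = t^4/2 + 7*t^3/8 - 17*t^2/16 - 29*t/16 - 3/8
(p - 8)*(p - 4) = p^2 - 12*p + 32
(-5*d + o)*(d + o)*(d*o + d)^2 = -5*d^4*o^2 - 10*d^4*o - 5*d^4 - 4*d^3*o^3 - 8*d^3*o^2 - 4*d^3*o + d^2*o^4 + 2*d^2*o^3 + d^2*o^2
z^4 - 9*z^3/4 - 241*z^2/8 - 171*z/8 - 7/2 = (z - 7)*(z + 1/4)*(z + 1/2)*(z + 4)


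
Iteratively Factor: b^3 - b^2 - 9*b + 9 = (b - 3)*(b^2 + 2*b - 3) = (b - 3)*(b + 3)*(b - 1)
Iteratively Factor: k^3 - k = (k - 1)*(k^2 + k) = (k - 1)*(k + 1)*(k)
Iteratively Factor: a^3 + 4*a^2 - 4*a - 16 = (a + 2)*(a^2 + 2*a - 8) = (a - 2)*(a + 2)*(a + 4)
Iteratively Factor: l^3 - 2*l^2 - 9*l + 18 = (l + 3)*(l^2 - 5*l + 6) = (l - 3)*(l + 3)*(l - 2)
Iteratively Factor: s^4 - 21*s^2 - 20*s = (s)*(s^3 - 21*s - 20) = s*(s + 1)*(s^2 - s - 20) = s*(s - 5)*(s + 1)*(s + 4)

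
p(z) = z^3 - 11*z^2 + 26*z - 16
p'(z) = 3*z^2 - 22*z + 26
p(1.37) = 1.55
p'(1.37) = 1.49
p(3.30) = -14.05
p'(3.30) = -13.93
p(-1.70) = -96.90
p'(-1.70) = 72.07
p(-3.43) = -274.95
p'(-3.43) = 136.75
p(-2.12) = -130.09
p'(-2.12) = 86.12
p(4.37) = -28.99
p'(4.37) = -12.85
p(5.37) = -38.73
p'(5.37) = -5.63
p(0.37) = -7.84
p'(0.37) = 18.27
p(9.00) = 56.00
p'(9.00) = 71.00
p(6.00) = -40.00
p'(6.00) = 2.00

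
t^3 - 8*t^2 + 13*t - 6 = (t - 6)*(t - 1)^2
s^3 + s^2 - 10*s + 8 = (s - 2)*(s - 1)*(s + 4)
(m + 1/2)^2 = m^2 + m + 1/4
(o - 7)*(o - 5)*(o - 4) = o^3 - 16*o^2 + 83*o - 140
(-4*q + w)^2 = 16*q^2 - 8*q*w + w^2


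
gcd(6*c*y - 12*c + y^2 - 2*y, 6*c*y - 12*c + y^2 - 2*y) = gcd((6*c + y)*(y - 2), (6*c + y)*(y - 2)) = 6*c*y - 12*c + y^2 - 2*y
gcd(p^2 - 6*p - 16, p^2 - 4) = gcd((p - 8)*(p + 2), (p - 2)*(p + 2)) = p + 2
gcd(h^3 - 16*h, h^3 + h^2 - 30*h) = h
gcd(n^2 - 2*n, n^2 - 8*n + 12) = n - 2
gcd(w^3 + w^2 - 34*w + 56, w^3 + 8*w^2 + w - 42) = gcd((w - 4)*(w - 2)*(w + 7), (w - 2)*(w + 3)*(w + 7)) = w^2 + 5*w - 14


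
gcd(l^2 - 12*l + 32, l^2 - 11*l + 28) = l - 4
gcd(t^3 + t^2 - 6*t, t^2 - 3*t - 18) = t + 3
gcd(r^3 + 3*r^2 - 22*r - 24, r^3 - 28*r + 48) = r^2 + 2*r - 24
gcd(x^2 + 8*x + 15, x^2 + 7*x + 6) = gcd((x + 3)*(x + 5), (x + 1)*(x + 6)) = 1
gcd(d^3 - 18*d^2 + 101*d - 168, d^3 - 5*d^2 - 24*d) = d - 8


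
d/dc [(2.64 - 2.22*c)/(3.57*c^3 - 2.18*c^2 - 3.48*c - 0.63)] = (15.8508*c^3 - 33.114*c^2 + 11.5104*c + 10.5858)/(12.7449*c^6 - 15.5652*c^5 - 20.0948*c^4 + 10.6746*c^3 + 14.8572*c^2 + 4.3848*c + 0.3969)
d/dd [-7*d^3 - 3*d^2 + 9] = 3*d*(-7*d - 2)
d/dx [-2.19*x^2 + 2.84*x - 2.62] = 2.84 - 4.38*x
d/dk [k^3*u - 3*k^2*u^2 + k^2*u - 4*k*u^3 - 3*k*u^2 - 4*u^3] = u*(3*k^2 - 6*k*u + 2*k - 4*u^2 - 3*u)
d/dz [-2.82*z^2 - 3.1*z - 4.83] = -5.64*z - 3.1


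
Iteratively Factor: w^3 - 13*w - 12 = (w + 1)*(w^2 - w - 12) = (w + 1)*(w + 3)*(w - 4)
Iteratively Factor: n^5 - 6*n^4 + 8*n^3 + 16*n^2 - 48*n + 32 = (n - 2)*(n^4 - 4*n^3 + 16*n - 16) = (n - 2)^2*(n^3 - 2*n^2 - 4*n + 8) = (n - 2)^3*(n^2 - 4) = (n - 2)^4*(n + 2)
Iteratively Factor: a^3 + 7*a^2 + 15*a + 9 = (a + 3)*(a^2 + 4*a + 3) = (a + 1)*(a + 3)*(a + 3)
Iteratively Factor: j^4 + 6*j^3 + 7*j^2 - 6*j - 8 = (j + 1)*(j^3 + 5*j^2 + 2*j - 8) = (j - 1)*(j + 1)*(j^2 + 6*j + 8) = (j - 1)*(j + 1)*(j + 4)*(j + 2)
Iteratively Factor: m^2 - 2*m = (m)*(m - 2)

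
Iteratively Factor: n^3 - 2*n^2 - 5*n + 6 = (n + 2)*(n^2 - 4*n + 3) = (n - 1)*(n + 2)*(n - 3)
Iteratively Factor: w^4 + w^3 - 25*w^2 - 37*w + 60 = (w + 3)*(w^3 - 2*w^2 - 19*w + 20) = (w - 5)*(w + 3)*(w^2 + 3*w - 4) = (w - 5)*(w + 3)*(w + 4)*(w - 1)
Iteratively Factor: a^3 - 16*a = (a)*(a^2 - 16) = a*(a + 4)*(a - 4)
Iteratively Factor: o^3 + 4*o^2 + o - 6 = (o - 1)*(o^2 + 5*o + 6) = (o - 1)*(o + 3)*(o + 2)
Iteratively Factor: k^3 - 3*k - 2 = (k + 1)*(k^2 - k - 2) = (k + 1)^2*(k - 2)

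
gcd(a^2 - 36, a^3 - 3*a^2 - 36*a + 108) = a^2 - 36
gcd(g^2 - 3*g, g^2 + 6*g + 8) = 1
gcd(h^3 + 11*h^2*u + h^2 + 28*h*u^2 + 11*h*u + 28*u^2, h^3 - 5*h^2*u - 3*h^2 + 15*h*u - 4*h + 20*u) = h + 1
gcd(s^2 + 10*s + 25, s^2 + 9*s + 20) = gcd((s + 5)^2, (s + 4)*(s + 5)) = s + 5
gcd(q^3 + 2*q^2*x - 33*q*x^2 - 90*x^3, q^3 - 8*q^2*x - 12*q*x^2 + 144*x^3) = -q + 6*x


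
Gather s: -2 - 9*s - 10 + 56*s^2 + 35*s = 56*s^2 + 26*s - 12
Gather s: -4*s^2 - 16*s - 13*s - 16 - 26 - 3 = -4*s^2 - 29*s - 45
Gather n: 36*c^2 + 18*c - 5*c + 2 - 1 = 36*c^2 + 13*c + 1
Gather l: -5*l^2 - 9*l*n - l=-5*l^2 + l*(-9*n - 1)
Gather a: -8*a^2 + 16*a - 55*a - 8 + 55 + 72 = -8*a^2 - 39*a + 119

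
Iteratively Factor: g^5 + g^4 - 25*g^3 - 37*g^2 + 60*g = (g + 4)*(g^4 - 3*g^3 - 13*g^2 + 15*g) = (g - 1)*(g + 4)*(g^3 - 2*g^2 - 15*g) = (g - 5)*(g - 1)*(g + 4)*(g^2 + 3*g) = g*(g - 5)*(g - 1)*(g + 4)*(g + 3)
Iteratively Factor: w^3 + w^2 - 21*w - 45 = (w - 5)*(w^2 + 6*w + 9) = (w - 5)*(w + 3)*(w + 3)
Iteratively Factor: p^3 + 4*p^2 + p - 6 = (p + 3)*(p^2 + p - 2) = (p + 2)*(p + 3)*(p - 1)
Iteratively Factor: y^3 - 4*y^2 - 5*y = (y)*(y^2 - 4*y - 5) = y*(y + 1)*(y - 5)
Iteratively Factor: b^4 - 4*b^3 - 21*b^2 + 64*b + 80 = (b - 4)*(b^3 - 21*b - 20) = (b - 4)*(b + 1)*(b^2 - b - 20) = (b - 4)*(b + 1)*(b + 4)*(b - 5)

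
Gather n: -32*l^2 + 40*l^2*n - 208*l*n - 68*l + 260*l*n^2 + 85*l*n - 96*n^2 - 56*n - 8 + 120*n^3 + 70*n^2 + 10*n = -32*l^2 - 68*l + 120*n^3 + n^2*(260*l - 26) + n*(40*l^2 - 123*l - 46) - 8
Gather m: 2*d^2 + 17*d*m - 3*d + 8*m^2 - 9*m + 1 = 2*d^2 - 3*d + 8*m^2 + m*(17*d - 9) + 1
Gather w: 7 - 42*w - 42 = -42*w - 35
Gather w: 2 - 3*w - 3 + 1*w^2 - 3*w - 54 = w^2 - 6*w - 55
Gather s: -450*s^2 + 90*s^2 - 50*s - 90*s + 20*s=-360*s^2 - 120*s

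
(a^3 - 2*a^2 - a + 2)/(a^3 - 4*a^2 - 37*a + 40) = (a^2 - a - 2)/(a^2 - 3*a - 40)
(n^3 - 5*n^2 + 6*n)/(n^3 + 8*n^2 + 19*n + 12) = n*(n^2 - 5*n + 6)/(n^3 + 8*n^2 + 19*n + 12)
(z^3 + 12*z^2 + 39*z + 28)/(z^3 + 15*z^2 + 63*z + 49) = (z + 4)/(z + 7)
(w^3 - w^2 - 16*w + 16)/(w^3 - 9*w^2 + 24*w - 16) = (w + 4)/(w - 4)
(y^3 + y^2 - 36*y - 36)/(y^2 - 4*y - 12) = (y^2 + 7*y + 6)/(y + 2)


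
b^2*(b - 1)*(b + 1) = b^4 - b^2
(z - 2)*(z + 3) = z^2 + z - 6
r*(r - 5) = r^2 - 5*r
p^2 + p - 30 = (p - 5)*(p + 6)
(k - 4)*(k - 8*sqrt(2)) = k^2 - 8*sqrt(2)*k - 4*k + 32*sqrt(2)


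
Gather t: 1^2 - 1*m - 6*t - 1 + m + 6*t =0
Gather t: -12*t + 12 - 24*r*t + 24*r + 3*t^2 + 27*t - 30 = 24*r + 3*t^2 + t*(15 - 24*r) - 18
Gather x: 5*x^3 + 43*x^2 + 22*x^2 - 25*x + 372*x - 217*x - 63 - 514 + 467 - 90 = 5*x^3 + 65*x^2 + 130*x - 200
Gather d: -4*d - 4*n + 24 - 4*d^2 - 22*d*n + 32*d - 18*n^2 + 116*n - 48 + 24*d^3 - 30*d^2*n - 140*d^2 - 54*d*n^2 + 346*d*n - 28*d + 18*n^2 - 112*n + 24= 24*d^3 + d^2*(-30*n - 144) + d*(-54*n^2 + 324*n)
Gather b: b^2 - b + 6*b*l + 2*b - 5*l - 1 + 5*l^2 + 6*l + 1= b^2 + b*(6*l + 1) + 5*l^2 + l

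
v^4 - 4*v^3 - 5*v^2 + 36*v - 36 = (v - 3)*(v - 2)^2*(v + 3)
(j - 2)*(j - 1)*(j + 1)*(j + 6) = j^4 + 4*j^3 - 13*j^2 - 4*j + 12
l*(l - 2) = l^2 - 2*l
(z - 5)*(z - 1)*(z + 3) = z^3 - 3*z^2 - 13*z + 15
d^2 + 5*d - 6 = (d - 1)*(d + 6)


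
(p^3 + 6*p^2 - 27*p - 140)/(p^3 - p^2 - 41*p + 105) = (p + 4)/(p - 3)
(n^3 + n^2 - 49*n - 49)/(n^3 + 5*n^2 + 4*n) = (n^2 - 49)/(n*(n + 4))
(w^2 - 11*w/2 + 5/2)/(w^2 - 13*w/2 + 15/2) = (2*w - 1)/(2*w - 3)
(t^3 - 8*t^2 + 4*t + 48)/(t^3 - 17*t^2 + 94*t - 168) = (t + 2)/(t - 7)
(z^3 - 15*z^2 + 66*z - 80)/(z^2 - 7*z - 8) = (z^2 - 7*z + 10)/(z + 1)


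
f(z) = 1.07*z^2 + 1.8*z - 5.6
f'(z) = 2.14*z + 1.8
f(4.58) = 25.09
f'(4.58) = 11.60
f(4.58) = 25.09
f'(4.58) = 11.60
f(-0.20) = -5.92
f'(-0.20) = 1.37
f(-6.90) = 32.92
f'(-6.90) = -12.97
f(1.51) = -0.44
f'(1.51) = 5.03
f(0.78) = -3.55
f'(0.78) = 3.47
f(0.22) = -5.15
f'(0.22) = 2.27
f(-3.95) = 3.98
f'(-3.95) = -6.65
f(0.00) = -5.60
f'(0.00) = 1.80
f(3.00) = 9.43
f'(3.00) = 8.22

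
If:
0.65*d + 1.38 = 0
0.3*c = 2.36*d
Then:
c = -16.70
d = -2.12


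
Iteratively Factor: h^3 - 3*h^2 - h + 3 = (h + 1)*(h^2 - 4*h + 3) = (h - 1)*(h + 1)*(h - 3)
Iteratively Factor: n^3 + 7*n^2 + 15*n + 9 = (n + 3)*(n^2 + 4*n + 3) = (n + 3)^2*(n + 1)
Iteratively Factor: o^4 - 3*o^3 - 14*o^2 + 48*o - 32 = (o - 2)*(o^3 - o^2 - 16*o + 16) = (o - 2)*(o - 1)*(o^2 - 16) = (o - 4)*(o - 2)*(o - 1)*(o + 4)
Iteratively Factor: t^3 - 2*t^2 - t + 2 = (t + 1)*(t^2 - 3*t + 2) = (t - 1)*(t + 1)*(t - 2)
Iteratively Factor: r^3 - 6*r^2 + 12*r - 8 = (r - 2)*(r^2 - 4*r + 4) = (r - 2)^2*(r - 2)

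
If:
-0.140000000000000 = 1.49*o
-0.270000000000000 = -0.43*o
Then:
No Solution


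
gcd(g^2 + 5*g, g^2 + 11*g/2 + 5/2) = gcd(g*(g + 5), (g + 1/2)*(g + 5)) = g + 5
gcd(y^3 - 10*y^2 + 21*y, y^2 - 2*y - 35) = y - 7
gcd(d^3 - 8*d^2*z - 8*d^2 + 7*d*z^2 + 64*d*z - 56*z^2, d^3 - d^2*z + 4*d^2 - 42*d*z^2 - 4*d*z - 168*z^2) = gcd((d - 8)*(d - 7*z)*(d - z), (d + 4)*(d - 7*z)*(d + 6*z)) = -d + 7*z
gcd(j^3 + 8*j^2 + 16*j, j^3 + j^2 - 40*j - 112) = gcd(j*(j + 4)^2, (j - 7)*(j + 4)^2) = j^2 + 8*j + 16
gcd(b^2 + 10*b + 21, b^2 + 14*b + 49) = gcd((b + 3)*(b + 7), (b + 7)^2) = b + 7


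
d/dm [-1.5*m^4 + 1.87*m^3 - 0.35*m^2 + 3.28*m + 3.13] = -6.0*m^3 + 5.61*m^2 - 0.7*m + 3.28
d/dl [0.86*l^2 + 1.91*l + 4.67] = 1.72*l + 1.91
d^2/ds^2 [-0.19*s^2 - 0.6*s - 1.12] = -0.380000000000000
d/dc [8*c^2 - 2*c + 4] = 16*c - 2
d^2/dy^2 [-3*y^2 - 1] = -6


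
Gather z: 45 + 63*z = 63*z + 45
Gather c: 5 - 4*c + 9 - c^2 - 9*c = -c^2 - 13*c + 14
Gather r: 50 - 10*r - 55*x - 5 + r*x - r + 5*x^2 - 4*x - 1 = r*(x - 11) + 5*x^2 - 59*x + 44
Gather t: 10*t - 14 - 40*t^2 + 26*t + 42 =-40*t^2 + 36*t + 28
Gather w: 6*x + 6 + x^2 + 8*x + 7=x^2 + 14*x + 13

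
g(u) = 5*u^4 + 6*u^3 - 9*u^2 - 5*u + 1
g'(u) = 20*u^3 + 18*u^2 - 18*u - 5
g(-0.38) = 1.38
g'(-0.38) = 3.34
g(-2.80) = 120.06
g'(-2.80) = -252.52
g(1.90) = 65.32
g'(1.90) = 162.96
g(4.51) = 2414.39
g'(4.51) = 2114.62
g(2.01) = 84.92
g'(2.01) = 193.95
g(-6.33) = 6177.80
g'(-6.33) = -4242.54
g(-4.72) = 1674.81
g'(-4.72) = -1622.11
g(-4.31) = 1100.34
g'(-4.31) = -1194.31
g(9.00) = 36406.00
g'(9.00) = 15871.00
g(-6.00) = 4891.00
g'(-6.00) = -3569.00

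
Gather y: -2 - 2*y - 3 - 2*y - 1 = -4*y - 6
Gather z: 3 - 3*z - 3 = -3*z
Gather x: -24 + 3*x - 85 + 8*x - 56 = 11*x - 165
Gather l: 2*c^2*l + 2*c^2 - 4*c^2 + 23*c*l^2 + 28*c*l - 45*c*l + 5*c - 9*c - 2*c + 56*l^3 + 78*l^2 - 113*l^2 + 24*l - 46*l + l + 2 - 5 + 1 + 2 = -2*c^2 - 6*c + 56*l^3 + l^2*(23*c - 35) + l*(2*c^2 - 17*c - 21)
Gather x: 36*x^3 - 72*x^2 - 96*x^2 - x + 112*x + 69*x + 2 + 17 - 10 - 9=36*x^3 - 168*x^2 + 180*x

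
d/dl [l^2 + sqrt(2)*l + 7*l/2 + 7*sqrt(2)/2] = 2*l + sqrt(2) + 7/2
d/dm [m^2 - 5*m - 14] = 2*m - 5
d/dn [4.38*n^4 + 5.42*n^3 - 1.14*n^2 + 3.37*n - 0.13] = 17.52*n^3 + 16.26*n^2 - 2.28*n + 3.37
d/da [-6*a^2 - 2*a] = -12*a - 2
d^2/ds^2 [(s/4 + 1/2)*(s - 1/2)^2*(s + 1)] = 3*s^2 + 3*s - 3/8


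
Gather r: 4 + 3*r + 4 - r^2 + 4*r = -r^2 + 7*r + 8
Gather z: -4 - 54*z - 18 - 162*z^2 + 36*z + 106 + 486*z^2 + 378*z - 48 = 324*z^2 + 360*z + 36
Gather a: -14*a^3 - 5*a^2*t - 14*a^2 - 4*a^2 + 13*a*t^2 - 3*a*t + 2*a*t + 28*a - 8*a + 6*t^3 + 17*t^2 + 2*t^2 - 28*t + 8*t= -14*a^3 + a^2*(-5*t - 18) + a*(13*t^2 - t + 20) + 6*t^3 + 19*t^2 - 20*t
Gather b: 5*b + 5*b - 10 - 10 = 10*b - 20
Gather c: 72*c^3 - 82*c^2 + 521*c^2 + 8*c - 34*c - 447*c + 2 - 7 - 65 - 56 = 72*c^3 + 439*c^2 - 473*c - 126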